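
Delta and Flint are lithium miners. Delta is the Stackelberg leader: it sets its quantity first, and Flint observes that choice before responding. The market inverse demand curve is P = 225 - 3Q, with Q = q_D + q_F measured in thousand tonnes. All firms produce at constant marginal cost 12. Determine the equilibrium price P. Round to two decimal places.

Solve by backward induction. Given q_D, the follower Flint maximises π_F = (225 - 3q_D - 3q_F)q_F - 12q_F.
Setting the follower's marginal profit to zero, 213 - 3q_D - 6q_F = 0, i.e. q_F = (213 - 3q_D)/6.
The leader anticipates this reaction. Substituting into P = 225 - 3Q gives P = 237/2 - (3/2)q_D, so π_D = (237/2 - (3/2)q_D)q_D - 12q_D.
Maximising: ∂π_D/∂q_D = 213/2 - 3q_D = 0, giving q_D = 71/2.
Then q_F = (213 - 3·(71/2))/6 = 71/4.
Total output Q = 213/4, so price P = 225 - 3·(213/4) = 261/4.

65.25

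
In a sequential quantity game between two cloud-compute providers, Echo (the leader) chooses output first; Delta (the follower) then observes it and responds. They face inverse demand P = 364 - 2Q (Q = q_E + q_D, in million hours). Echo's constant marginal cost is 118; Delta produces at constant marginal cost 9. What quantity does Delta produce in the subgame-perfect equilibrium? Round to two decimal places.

Solve by backward induction. Given q_E, the follower Delta maximises π_D = (364 - 2q_E - 2q_D)q_D - 9q_D.
Setting the follower's marginal profit to zero, 355 - 2q_E - 4q_D = 0, i.e. q_D = (355 - 2q_E)/4.
The leader anticipates this reaction. Substituting into P = 364 - 2Q gives P = 373/2 - q_E, so π_E = (373/2 - q_E)q_E - 118q_E.
Leader FOC: 137/2 - 2q_E = 0, so q_E = 137/4.
Then q_D = (355 - 2·(137/4))/4 = 573/8.

71.63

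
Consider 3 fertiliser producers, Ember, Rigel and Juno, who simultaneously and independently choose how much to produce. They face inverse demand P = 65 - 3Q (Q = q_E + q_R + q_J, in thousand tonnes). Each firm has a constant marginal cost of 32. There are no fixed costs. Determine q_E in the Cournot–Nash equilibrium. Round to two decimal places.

A representative firm's profit is π_i = q_i(65 - 3Q) - 32q_i.
First-order condition (treating rivals' output as given): 33 - 6q_i - 3·Σ_{j≠i} q_j = 0.
By symmetry each firm produces the same amount; substituting Σ_{j≠i} q_j = 2q_i yields q_i = 33/12 = 11/4.

2.75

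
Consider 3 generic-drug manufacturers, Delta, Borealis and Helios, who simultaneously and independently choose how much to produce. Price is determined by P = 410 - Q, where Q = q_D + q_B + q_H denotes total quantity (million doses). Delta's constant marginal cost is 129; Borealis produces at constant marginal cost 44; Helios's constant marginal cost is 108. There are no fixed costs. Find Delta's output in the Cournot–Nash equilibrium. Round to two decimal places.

43.75

Delta's profit: π_D = (410 - Q)q_D - (129q_D). Setting ∂π_D/∂q_D = 0: 281 - 2q_D - (q_B + q_H) = 0.
Borealis's profit: π_B = (410 - Q)q_B - (44q_B). Setting ∂π_B/∂q_B = 0: 366 - 2q_B - (q_D + q_H) = 0.
Helios's profit: π_H = (410 - Q)q_H - (108q_H). Setting ∂π_H/∂q_H = 0: 302 - 2q_H - (q_D + q_B) = 0.
Adding the 3 first-order conditions: 949 − 4Q = 0, so Q = 949/4.
Back-substituting: q_D = (281 − 949/4) = 175/4, q_B = (366 − 949/4) = 515/4, q_H = (302 − 949/4) = 259/4.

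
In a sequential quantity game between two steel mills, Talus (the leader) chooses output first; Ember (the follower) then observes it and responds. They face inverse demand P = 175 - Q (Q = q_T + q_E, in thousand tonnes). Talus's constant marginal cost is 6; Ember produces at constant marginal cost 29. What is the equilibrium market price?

54

Solve by backward induction. Given q_T, the follower Ember maximises π_E = (175 - q_T - q_E)q_E - 29q_E.
Follower FOC: 146 - q_T - 2q_E = 0, so q_E(q_T) = (146 - q_T)/2.
Talus substitutes q_E(q_T) into its own profit: π_T = q_T(175 - q_T - (146 - q_T)/2) - 6q_T = (102 - (1/2)q_T)q_T - 6q_T.
Maximising: ∂π_T/∂q_T = 96 - q_T = 0, giving q_T = 96.
Then q_E = (146 - 96)/2 = 25.
Total output Q = 121, so price P = 175 - 121 = 54.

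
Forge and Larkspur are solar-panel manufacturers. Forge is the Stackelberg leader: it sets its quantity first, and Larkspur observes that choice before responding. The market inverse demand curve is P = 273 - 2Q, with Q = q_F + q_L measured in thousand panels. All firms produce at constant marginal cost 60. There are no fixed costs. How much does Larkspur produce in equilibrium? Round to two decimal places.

Solve by backward induction. Given q_F, the follower Larkspur maximises π_L = (273 - 2q_F - 2q_L)q_L - 60q_L.
Follower FOC: 213 - 2q_F - 4q_L = 0, so q_L(q_F) = (213 - 2q_F)/4.
Forge substitutes q_L(q_F) into its own profit: π_F = q_F(273 - 2q_F - (213 - 2q_F)/2) - 60q_F = (333/2 - q_F)q_F - 60q_F.
Maximising: ∂π_F/∂q_F = 213/2 - 2q_F = 0, giving q_F = 213/4.
Then q_L = (213 - 2·(213/4))/4 = 213/8.

26.63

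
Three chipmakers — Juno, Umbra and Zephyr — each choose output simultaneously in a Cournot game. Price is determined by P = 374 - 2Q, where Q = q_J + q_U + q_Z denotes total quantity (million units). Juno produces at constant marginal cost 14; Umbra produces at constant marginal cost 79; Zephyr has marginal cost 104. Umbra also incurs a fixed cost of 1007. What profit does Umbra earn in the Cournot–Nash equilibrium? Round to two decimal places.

1025.03

Juno's profit: π_J = (374 - 2Q)q_J - (14q_J). Setting ∂π_J/∂q_J = 0: 360 - 4q_J - 2(q_U + q_Z) = 0.
Umbra's first-order condition: 295 - 4q_U - 2(q_J + q_Z) = 0.
Zephyr's first-order condition: 270 - 4q_Z - 2(q_J + q_U) = 0.
Adding the 3 first-order conditions: 925 − 8Q = 0, so Q = 925/8.
Back-substituting: q_J = (360 − 925/4)/2 = 515/8, q_U = (295 − 925/4)/2 = 255/8, q_Z = (270 − 925/4)/2 = 155/8.
Price P = 374 - 2·(925/8) = 571/4.
Umbra's profit: (571/4 - 79)·(255/8) - 1007 = 1025.0313.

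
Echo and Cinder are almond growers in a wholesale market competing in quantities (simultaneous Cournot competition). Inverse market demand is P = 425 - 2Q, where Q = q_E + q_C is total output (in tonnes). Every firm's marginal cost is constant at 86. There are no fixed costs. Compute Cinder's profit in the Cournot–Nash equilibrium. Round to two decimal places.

6384.50

Each firm earns π_i = (425 - 2Q)q_i - 86q_i.
Setting ∂π_i/∂q_i = 0 with rivals' quantities fixed: 339 - 4q_i - 2q_j = 0.
With identical firms every q_j equals q_i, so q_j = q_i and 339 = 6q_i, giving q_i = 113/2.
Price P = 425 - 2·113 = 199.
Cinder's profit: (199 - 86)·(113/2) = 6384.5000.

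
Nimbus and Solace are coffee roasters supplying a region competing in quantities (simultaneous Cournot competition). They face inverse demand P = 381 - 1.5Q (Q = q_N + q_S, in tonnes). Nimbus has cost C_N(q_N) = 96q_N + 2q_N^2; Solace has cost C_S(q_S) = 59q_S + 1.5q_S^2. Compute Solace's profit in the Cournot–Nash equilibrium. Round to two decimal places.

6334.12

Nimbus's profit: π_N = (381 - 1.5Q)q_N - (96q_N + 2q_N²). Setting ∂π_N/∂q_N = 0: 285 - 7q_N - (3/2)(q_S) = 0.
Solace's first-order condition: 322 - 6q_S - (3/2)(q_N) = 0.
So q_N = (285 - (3/2)q_S)/7 and q_S = (322 - (3/2)q_N)/6.
Solving the pair: q_N = 1636/53, q_S = 45.9497.
Price P = 381 - (3/2)·76.8176 = 265.7736.
Solace's profit: 265.7736·45.9497 - 59·45.9497 - (3/2)·45.9497² = 6334.1208.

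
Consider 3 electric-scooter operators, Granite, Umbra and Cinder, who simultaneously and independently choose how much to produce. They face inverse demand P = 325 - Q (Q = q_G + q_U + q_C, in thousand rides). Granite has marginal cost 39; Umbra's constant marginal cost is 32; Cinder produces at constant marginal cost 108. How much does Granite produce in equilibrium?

87

Granite's profit: π_G = (325 - Q)q_G - (39q_G). Setting ∂π_G/∂q_G = 0: 286 - 2q_G - (q_U + q_C) = 0.
Umbra's first-order condition: 293 - 2q_U - (q_G + q_C) = 0.
Cinder's profit: π_C = (325 - Q)q_C - (108q_C). Setting ∂π_C/∂q_C = 0: 217 - 2q_C - (q_G + q_U) = 0.
Adding the 3 conditions: 796 − 2Q − 2Q = 0, i.e. Q = 199.
Back-substituting: q_G = (286 − 199) = 87, q_U = (293 − 199) = 94, q_C = (217 − 199) = 18.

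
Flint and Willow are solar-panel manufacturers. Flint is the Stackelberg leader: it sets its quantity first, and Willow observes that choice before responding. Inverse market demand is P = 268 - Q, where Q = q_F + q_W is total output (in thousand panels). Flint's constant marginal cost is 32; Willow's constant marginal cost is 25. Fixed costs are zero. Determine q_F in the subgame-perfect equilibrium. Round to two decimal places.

Solve by backward induction. Given q_F, the follower Willow maximises π_W = (268 - q_F - q_W)q_W - 25q_W.
∂π_W/∂q_W = 243 - q_F - 2q_W = 0 gives the reaction function q_W = (243 - q_F)/2.
Flint substitutes q_W(q_F) into its own profit: π_F = q_F(268 - q_F - (243 - q_F)/2) - 32q_F = (293/2 - (1/2)q_F)q_F - 32q_F.
Maximising: ∂π_F/∂q_F = 229/2 - q_F = 0, giving q_F = 229/2.
Then q_W = (243 - 229/2)/2 = 257/4.

114.50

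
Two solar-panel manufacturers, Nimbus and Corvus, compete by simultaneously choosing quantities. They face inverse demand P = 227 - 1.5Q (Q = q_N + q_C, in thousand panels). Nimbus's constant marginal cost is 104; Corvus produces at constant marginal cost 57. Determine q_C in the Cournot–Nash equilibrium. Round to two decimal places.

48.22

Nimbus's profit: π_N = (227 - 1.5Q)q_N - (104q_N). Setting ∂π_N/∂q_N = 0: 123 - 3q_N - (3/2)(q_C) = 0.
Corvus's first-order condition: 170 - 3q_C - (3/2)(q_N) = 0.
Rearranging gives the reaction functions q_N = (123 - (3/2)q_C)/3 and q_C = (170 - (3/2)q_N)/3.
Substituting one into the other gives q_N = 152/9 and q_C = 434/9.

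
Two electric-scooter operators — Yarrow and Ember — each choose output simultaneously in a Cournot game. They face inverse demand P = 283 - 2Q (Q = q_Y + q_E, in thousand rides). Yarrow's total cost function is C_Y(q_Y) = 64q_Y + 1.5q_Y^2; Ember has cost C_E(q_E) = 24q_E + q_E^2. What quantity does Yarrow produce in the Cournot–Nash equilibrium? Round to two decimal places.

20.95

Yarrow's profit: π_Y = (283 - 2Q)q_Y - (64q_Y + (3/2)q_Y²). Setting ∂π_Y/∂q_Y = 0: 219 - 7q_Y - 2(q_E) = 0.
Ember's profit: π_E = (283 - 2Q)q_E - (24q_E + q_E²). Setting ∂π_E/∂q_E = 0: 259 - 6q_E - 2(q_Y) = 0.
Best responses: q_Y = (219 - 2q_E)/7, q_E = (259 - 2q_Y)/6.
Solving the pair: q_Y = 398/19, q_E = 1375/38.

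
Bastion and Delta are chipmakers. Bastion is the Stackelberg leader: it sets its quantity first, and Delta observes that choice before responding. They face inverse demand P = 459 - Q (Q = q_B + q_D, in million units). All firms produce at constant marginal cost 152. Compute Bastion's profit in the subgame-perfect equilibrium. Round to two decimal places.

The follower Delta best-responds to any q_B: π_D = (459 - Q)q_D - 152q_D.
Follower FOC: 307 - q_B - 2q_D = 0, so q_D(q_B) = (307 - q_B)/2.
Bastion substitutes q_D(q_B) into its own profit: π_B = q_B(459 - q_B - (307 - q_B)/2) - 152q_B = (611/2 - (1/2)q_B)q_B - 152q_B.
The leader's first-order condition 307/2 - q_B = 0 yields q_B = 307/2.
Then q_D = (307 - 307/2)/2 = 307/4.
Price P = 459 - 921/4 = 915/4.
Bastion's profit: (915/4 - 152)·(307/2) = 11781.1250.

11781.13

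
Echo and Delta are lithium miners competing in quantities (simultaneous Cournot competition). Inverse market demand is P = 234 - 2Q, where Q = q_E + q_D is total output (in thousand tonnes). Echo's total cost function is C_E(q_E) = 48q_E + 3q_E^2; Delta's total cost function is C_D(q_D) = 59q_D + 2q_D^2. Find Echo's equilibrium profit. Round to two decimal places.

1121.06

Echo's profit: π_E = (234 - 2Q)q_E - (48q_E + 3q_E²). Setting ∂π_E/∂q_E = 0: 186 - 10q_E - 2(q_D) = 0.
Delta's profit: π_D = (234 - 2Q)q_D - (59q_D + 2q_D²). Setting ∂π_D/∂q_D = 0: 175 - 8q_D - 2(q_E) = 0.
Rearranging gives the reaction functions q_E = (186 - 2q_D)/10 and q_D = (175 - 2q_E)/8.
Solving the pair: q_E = 569/38, q_D = 689/38.
Price P = 234 - 2·(629/19) = 167.7895.
Echo's profit: 167.7895·(569/38) - 48·(569/38) - 3(569/38)² = 1121.0561.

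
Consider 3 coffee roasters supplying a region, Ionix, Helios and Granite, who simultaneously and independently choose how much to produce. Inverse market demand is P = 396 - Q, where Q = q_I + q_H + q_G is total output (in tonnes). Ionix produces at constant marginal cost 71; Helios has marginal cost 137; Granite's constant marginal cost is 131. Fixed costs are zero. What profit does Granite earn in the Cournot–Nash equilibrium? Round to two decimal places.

Ionix's profit: π_I = (396 - Q)q_I - (71q_I). Setting ∂π_I/∂q_I = 0: 325 - 2q_I - (q_H + q_G) = 0.
Helios's first-order condition: 259 - 2q_H - (q_I + q_G) = 0.
Granite's profit: π_G = (396 - Q)q_G - (131q_G). Setting ∂π_G/∂q_G = 0: 265 - 2q_G - (q_I + q_H) = 0.
Adding the 3 first-order conditions: 849 − 4Q = 0, so Q = 849/4.
Back-substituting: q_I = (325 − 849/4) = 451/4, q_H = (259 − 849/4) = 187/4, q_G = (265 − 849/4) = 211/4.
Price P = 396 - 849/4 = 735/4.
Granite's profit: (735/4 - 131)·(211/4) = 2782.5625.

2782.56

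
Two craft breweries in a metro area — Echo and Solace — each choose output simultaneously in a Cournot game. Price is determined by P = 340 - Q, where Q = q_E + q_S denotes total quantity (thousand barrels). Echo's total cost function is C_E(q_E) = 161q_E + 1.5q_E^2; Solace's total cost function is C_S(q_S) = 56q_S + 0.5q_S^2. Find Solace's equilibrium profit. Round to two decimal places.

Echo's profit: π_E = (340 - Q)q_E - (161q_E + (3/2)q_E²). Setting ∂π_E/∂q_E = 0: 179 - 5q_E - (q_S) = 0.
Solace's first-order condition: 284 - 3q_S - (q_E) = 0.
Best responses: q_E = (179 - q_S)/5, q_S = (284 - q_E)/3.
Solving the pair: q_E = 253/14, q_S = 1241/14.
Price P = 340 - 747/7 = 1633/7.
Solace's profit: (1633/7)·(1241/14) - 56·(1241/14) - (1/2)(1241/14)² = 11786.3342.

11786.33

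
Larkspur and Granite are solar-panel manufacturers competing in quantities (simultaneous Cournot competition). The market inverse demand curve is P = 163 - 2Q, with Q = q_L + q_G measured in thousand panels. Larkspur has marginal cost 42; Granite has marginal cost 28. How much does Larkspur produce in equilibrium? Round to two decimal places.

17.83

Larkspur's profit: π_L = (163 - 2Q)q_L - (42q_L). Setting ∂π_L/∂q_L = 0: 121 - 4q_L - 2(q_G) = 0.
Granite's profit: π_G = (163 - 2Q)q_G - (28q_G). Setting ∂π_G/∂q_G = 0: 135 - 4q_G - 2(q_L) = 0.
Best responses: q_L = (121 - 2q_G)/4, q_G = (135 - 2q_L)/4.
Substituting one into the other gives q_L = 107/6 and q_G = 149/6.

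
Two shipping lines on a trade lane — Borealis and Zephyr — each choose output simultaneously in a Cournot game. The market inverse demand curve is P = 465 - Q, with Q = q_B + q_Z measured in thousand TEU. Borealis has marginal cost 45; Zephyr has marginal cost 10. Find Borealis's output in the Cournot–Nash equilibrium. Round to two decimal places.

Borealis's profit: π_B = (465 - Q)q_B - (45q_B). Setting ∂π_B/∂q_B = 0: 420 - 2q_B - (q_Z) = 0.
Zephyr's profit: π_Z = (465 - Q)q_Z - (10q_Z). Setting ∂π_Z/∂q_Z = 0: 455 - 2q_Z - (q_B) = 0.
Best responses: q_B = (420 - q_Z)/2, q_Z = (455 - q_B)/2.
Solving the pair: q_B = 385/3, q_Z = 490/3.

128.33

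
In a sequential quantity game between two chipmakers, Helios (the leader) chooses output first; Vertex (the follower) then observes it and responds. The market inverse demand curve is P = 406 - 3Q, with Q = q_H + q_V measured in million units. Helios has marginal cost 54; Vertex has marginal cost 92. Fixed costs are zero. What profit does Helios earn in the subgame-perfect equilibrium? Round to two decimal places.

The follower Vertex best-responds to any q_H: π_V = (406 - 3Q)q_V - 92q_V.
Setting the follower's marginal profit to zero, 314 - 3q_H - 6q_V = 0, i.e. q_V = (314 - 3q_H)/6.
The leader anticipates this reaction. Substituting into P = 406 - 3Q gives P = 249 - (3/2)q_H, so π_H = (249 - (3/2)q_H)q_H - 54q_H.
The leader's first-order condition 195 - 3q_H = 0 yields q_H = 65.
Then q_V = (314 - 3·65)/6 = 119/6.
Price P = 406 - 3·(509/6) = 303/2.
Helios's profit: (303/2 - 54)·65 = 6337.5000.

6337.50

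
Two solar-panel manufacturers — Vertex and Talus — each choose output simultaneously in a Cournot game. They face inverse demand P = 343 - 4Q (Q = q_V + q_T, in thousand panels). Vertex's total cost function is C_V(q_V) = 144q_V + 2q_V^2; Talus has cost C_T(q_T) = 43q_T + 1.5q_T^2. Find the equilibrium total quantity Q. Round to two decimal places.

Vertex's profit: π_V = (343 - 4Q)q_V - (144q_V + 2q_V²). Setting ∂π_V/∂q_V = 0: 199 - 12q_V - 4(q_T) = 0.
Talus's profit: π_T = (343 - 4Q)q_T - (43q_T + (3/2)q_T²). Setting ∂π_T/∂q_T = 0: 300 - 11q_T - 4(q_V) = 0.
Best responses: q_V = (199 - 4q_T)/12, q_T = (300 - 4q_V)/11.
Substituting one into the other gives q_V = 989/116 and q_T = 701/29.
Total output Q = 989/116 + 701/29 = 32.6983.

32.70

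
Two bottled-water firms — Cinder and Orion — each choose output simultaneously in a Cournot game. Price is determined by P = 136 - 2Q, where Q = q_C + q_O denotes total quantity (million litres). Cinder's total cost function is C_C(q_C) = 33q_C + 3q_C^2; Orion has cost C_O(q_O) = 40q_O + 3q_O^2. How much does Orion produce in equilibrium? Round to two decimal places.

Cinder's profit: π_C = (136 - 2Q)q_C - (33q_C + 3q_C²). Setting ∂π_C/∂q_C = 0: 103 - 10q_C - 2(q_O) = 0.
Orion's profit: π_O = (136 - 2Q)q_O - (40q_O + 3q_O²). Setting ∂π_O/∂q_O = 0: 96 - 10q_O - 2(q_C) = 0.
Rearranging gives the reaction functions q_C = (103 - 2q_O)/10 and q_O = (96 - 2q_C)/10.
Solving the pair: q_C = 419/48, q_O = 377/48.

7.85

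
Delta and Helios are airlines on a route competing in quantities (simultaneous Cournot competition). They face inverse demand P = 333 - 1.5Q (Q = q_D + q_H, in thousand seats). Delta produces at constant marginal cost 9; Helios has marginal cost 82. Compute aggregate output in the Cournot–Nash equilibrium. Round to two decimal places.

Delta's profit: π_D = (333 - 1.5Q)q_D - (9q_D). Setting ∂π_D/∂q_D = 0: 324 - 3q_D - (3/2)(q_H) = 0.
Helios's profit: π_H = (333 - 1.5Q)q_H - (82q_H). Setting ∂π_H/∂q_H = 0: 251 - 3q_H - (3/2)(q_D) = 0.
So q_D = (324 - (3/2)q_H)/3 and q_H = (251 - (3/2)q_D)/3.
Solving the pair: q_D = 794/9, q_H = 356/9.
Total output Q = 794/9 + 356/9 = 1150/9.

127.78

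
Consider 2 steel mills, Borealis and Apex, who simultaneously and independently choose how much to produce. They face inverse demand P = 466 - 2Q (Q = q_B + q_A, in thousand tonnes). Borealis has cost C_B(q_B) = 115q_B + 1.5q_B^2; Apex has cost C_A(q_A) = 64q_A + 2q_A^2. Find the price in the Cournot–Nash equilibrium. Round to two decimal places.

307.69

Borealis's profit: π_B = (466 - 2Q)q_B - (115q_B + (3/2)q_B²). Setting ∂π_B/∂q_B = 0: 351 - 7q_B - 2(q_A) = 0.
Apex's profit: π_A = (466 - 2Q)q_A - (64q_A + 2q_A²). Setting ∂π_A/∂q_A = 0: 402 - 8q_A - 2(q_B) = 0.
Best responses: q_B = (351 - 2q_A)/7, q_A = (402 - 2q_B)/8.
Substituting one into the other gives q_B = 501/13 and q_A = 528/13.
Total output Q = 1029/13, so price P = 466 - 2·(1029/13) = 307.6923.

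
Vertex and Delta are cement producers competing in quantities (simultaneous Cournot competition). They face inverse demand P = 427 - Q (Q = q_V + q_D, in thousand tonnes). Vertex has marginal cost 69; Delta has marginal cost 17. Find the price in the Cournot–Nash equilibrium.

Vertex's profit: π_V = (427 - Q)q_V - (69q_V). Setting ∂π_V/∂q_V = 0: 358 - 2q_V - (q_D) = 0.
Delta's profit: π_D = (427 - Q)q_D - (17q_D). Setting ∂π_D/∂q_D = 0: 410 - 2q_D - (q_V) = 0.
So q_V = (358 - q_D)/2 and q_D = (410 - q_V)/2.
Substituting one into the other gives q_V = 102 and q_D = 154.
Total output Q = 256, so price P = 427 - 256 = 171.

171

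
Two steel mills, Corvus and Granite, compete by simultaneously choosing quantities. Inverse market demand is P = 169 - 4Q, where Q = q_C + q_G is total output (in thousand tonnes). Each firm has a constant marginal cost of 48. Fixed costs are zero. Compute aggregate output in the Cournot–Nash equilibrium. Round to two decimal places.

A representative firm's profit is π_i = q_i(169 - 4Q) - 48q_i.
Setting ∂π_i/∂q_i = 0 with rivals' quantities fixed: 121 - 8q_i - 4q_j = 0.
By symmetry each firm produces the same amount; substituting q_j = q_i yields q_i = 121/12.
Total output Q = 121/12 + 121/12 = 121/6.

20.17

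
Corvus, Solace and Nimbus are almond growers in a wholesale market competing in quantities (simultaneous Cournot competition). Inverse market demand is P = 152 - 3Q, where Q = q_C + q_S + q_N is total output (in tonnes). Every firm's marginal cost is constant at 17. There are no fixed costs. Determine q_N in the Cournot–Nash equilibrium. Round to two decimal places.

A representative firm's profit is π_i = q_i(152 - 3Q) - 17q_i.
First-order condition (treating rivals' output as given): 135 - 6q_i - 3·Σ_{j≠i} q_j = 0.
With identical firms every q_j equals q_i, so Σ_{j≠i} q_j = 2q_i and 135 = 12q_i, giving q_i = 45/4.

11.25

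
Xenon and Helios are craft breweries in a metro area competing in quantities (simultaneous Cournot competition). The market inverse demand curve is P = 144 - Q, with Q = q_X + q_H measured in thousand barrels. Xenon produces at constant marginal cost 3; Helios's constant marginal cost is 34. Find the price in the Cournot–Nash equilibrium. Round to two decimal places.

60.33

Xenon's profit: π_X = (144 - Q)q_X - (3q_X). Setting ∂π_X/∂q_X = 0: 141 - 2q_X - (q_H) = 0.
Helios's profit: π_H = (144 - Q)q_H - (34q_H). Setting ∂π_H/∂q_H = 0: 110 - 2q_H - (q_X) = 0.
So q_X = (141 - q_H)/2 and q_H = (110 - q_X)/2.
Solving the pair: q_X = 172/3, q_H = 79/3.
Total output Q = 251/3, so price P = 144 - 251/3 = 181/3.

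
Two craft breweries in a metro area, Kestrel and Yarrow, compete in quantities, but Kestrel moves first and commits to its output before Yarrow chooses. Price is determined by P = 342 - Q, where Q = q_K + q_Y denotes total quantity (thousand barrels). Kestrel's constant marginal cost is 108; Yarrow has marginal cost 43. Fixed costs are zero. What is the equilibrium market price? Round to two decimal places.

Solve by backward induction. Given q_K, the follower Yarrow maximises π_Y = (342 - q_K - q_Y)q_Y - 43q_Y.
∂π_Y/∂q_Y = 299 - q_K - 2q_Y = 0 gives the reaction function q_Y = (299 - q_K)/2.
The leader anticipates this reaction. Substituting into P = 342 - Q gives P = 385/2 - (1/2)q_K, so π_K = (385/2 - (1/2)q_K)q_K - 108q_K.
The leader's first-order condition 169/2 - q_K = 0 yields q_K = 169/2.
Then q_Y = (299 - 169/2)/2 = 429/4.
Total output Q = 767/4, so price P = 342 - 767/4 = 601/4.

150.25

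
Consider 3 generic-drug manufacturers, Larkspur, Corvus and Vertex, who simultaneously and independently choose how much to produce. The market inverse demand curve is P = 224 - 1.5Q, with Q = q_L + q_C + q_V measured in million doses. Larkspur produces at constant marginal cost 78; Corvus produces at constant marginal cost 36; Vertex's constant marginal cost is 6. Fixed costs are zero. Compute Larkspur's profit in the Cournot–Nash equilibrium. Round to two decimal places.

Larkspur's profit: π_L = (224 - 1.5Q)q_L - (78q_L). Setting ∂π_L/∂q_L = 0: 146 - 3q_L - (3/2)(q_C + q_V) = 0.
Corvus's first-order condition: 188 - 3q_C - (3/2)(q_L + q_V) = 0.
Vertex's first-order condition: 218 - 3q_V - (3/2)(q_L + q_C) = 0.
Adding the 3 first-order conditions: 552 − 6Q = 0, so Q = 92.
Back-substituting: q_L = (146 − 138)/(3/2) = 16/3, q_C = (188 − 138)/(3/2) = 100/3, q_V = (218 − 138)/(3/2) = 160/3.
Price P = 224 - (3/2)·92 = 86.
Larkspur's profit: (86 - 78)·(16/3) = 128/3.

42.67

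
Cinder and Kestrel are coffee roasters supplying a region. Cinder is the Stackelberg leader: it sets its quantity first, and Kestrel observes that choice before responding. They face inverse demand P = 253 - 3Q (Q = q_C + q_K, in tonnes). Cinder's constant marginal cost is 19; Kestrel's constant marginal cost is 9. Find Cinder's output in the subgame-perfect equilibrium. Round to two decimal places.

The follower Kestrel best-responds to any q_C: π_K = (253 - 3Q)q_K - 9q_K.
∂π_K/∂q_K = 244 - 3q_C - 6q_K = 0 gives the reaction function q_K = (244 - 3q_C)/6.
The leader anticipates this reaction. Substituting into P = 253 - 3Q gives P = 131 - (3/2)q_C, so π_C = (131 - (3/2)q_C)q_C - 19q_C.
Maximising: ∂π_C/∂q_C = 112 - 3q_C = 0, giving q_C = 112/3.
Then q_K = (244 - 3·(112/3))/6 = 22.

37.33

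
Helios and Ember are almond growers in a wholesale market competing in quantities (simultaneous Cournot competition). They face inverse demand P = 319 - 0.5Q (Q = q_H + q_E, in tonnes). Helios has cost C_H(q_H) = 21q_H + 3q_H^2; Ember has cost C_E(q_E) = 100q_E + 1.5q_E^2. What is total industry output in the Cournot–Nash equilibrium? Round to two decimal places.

Helios's profit: π_H = (319 - 0.5Q)q_H - (21q_H + 3q_H²). Setting ∂π_H/∂q_H = 0: 298 - 7q_H - (1/2)(q_E) = 0.
Ember's first-order condition: 219 - 4q_E - (1/2)(q_H) = 0.
Best responses: q_H = (298 - (1/2)q_E)/7, q_E = (219 - (1/2)q_H)/4.
Substituting one into the other gives q_H = 39.0090 and q_E = 49.8739.
Total output Q = 39.0090 + 49.8739 = 88.8829.

88.88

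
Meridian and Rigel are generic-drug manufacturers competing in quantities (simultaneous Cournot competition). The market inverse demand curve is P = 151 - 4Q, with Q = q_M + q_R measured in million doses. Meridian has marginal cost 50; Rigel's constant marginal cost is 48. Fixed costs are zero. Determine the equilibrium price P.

83

Meridian's profit: π_M = (151 - 4Q)q_M - (50q_M). Setting ∂π_M/∂q_M = 0: 101 - 8q_M - 4(q_R) = 0.
Rigel's first-order condition: 103 - 8q_R - 4(q_M) = 0.
Rearranging gives the reaction functions q_M = (101 - 4q_R)/8 and q_R = (103 - 4q_M)/8.
Substituting one into the other gives q_M = 33/4 and q_R = 35/4.
Total output Q = 17, so price P = 151 - 4·17 = 83.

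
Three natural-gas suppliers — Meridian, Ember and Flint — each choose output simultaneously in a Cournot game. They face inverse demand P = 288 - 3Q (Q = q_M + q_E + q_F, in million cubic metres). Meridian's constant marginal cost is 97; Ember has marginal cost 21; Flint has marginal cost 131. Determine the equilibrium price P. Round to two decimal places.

134.25

Meridian's profit: π_M = (288 - 3Q)q_M - (97q_M). Setting ∂π_M/∂q_M = 0: 191 - 6q_M - 3(q_E + q_F) = 0.
Ember's first-order condition: 267 - 6q_E - 3(q_M + q_F) = 0.
Flint's first-order condition: 157 - 6q_F - 3(q_M + q_E) = 0.
Adding the 3 first-order conditions: 615 − 12Q = 0, so Q = 205/4.
Back-substituting: q_M = (191 − 615/4)/3 = 149/12, q_E = (267 − 615/4)/3 = 151/4, q_F = (157 − 615/4)/3 = 13/12.
Total output Q = 205/4, so price P = 288 - 3·(205/4) = 537/4.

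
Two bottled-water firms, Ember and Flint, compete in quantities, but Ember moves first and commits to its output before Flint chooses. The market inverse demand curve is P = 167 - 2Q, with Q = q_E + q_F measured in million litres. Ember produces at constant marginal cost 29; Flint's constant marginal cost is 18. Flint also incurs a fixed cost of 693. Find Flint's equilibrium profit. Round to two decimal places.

Solve by backward induction. Given q_E, the follower Flint maximises π_F = (167 - 2q_E - 2q_F)q_F - 18q_F.
Follower FOC: 149 - 2q_E - 4q_F = 0, so q_F(q_E) = (149 - 2q_E)/4.
The leader anticipates this reaction. Substituting into P = 167 - 2Q gives P = 185/2 - q_E, so π_E = (185/2 - q_E)q_E - 29q_E.
Maximising: ∂π_E/∂q_E = 127/2 - 2q_E = 0, giving q_E = 127/4.
Then q_F = (149 - 2·(127/4))/4 = 171/8.
Price P = 167 - 2·(425/8) = 243/4.
Flint's profit: (243/4 - 18)·(171/8) - 693 = 220.7813.

220.78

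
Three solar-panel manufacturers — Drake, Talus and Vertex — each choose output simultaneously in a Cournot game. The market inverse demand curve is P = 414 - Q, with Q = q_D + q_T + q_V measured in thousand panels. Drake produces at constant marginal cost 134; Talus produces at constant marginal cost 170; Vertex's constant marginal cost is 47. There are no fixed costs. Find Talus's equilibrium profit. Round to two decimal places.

451.56

Drake's profit: π_D = (414 - Q)q_D - (134q_D). Setting ∂π_D/∂q_D = 0: 280 - 2q_D - (q_T + q_V) = 0.
Talus's profit: π_T = (414 - Q)q_T - (170q_T). Setting ∂π_T/∂q_T = 0: 244 - 2q_T - (q_D + q_V) = 0.
Vertex's first-order condition: 367 - 2q_V - (q_D + q_T) = 0.
Adding the 3 first-order conditions: 891 − 4Q = 0, so Q = 891/4.
Back-substituting: q_D = (280 − 891/4) = 229/4, q_T = (244 − 891/4) = 85/4, q_V = (367 − 891/4) = 577/4.
Price P = 414 - 891/4 = 765/4.
Talus's profit: (765/4 - 170)·(85/4) = 451.5625.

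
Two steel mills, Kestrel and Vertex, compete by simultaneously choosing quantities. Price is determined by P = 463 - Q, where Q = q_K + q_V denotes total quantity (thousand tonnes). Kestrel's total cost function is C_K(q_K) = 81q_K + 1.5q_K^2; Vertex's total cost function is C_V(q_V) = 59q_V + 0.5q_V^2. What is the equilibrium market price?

293

Kestrel's profit: π_K = (463 - Q)q_K - (81q_K + (3/2)q_K²). Setting ∂π_K/∂q_K = 0: 382 - 5q_K - (q_V) = 0.
Vertex's first-order condition: 404 - 3q_V - (q_K) = 0.
So q_K = (382 - q_V)/5 and q_V = (404 - q_K)/3.
Substituting one into the other gives q_K = 53 and q_V = 117.
Total output Q = 170, so price P = 463 - 170 = 293.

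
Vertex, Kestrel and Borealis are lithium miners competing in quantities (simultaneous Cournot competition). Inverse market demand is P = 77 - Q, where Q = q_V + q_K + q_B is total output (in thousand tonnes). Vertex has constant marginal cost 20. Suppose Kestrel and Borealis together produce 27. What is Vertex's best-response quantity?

15

With rivals' combined output fixed at 27, Vertex's profit is π_V = (77 - 27 - q_V)q_V - (20q_V) = (50 - q_V)q_V - (20q_V).
∂π_V/∂q_V = 30 - 2q_V = 0, so q_V = 15.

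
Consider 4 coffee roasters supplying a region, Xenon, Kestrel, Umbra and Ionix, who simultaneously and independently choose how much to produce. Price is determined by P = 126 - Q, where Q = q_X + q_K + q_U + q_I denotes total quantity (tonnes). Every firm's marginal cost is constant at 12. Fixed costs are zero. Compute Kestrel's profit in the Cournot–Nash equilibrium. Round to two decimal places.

519.84

Each firm earns π_i = (126 - Q)q_i - 12q_i.
First-order condition (treating rivals' output as given): 114 - 2q_i - Σ_{j≠i} q_j = 0.
With identical firms every q_j equals q_i, so Σ_{j≠i} q_j = 3q_i and 114 = 5q_i, giving q_i = 114/5.
Price P = 126 - 456/5 = 174/5.
Kestrel's profit: (174/5 - 12)·(114/5) = 519.8400.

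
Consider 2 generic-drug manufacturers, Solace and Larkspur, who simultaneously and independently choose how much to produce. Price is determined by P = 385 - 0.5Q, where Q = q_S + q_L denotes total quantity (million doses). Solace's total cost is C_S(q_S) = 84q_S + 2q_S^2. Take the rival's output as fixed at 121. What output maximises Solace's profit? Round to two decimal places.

With the rival's output fixed at 121, Solace's profit is π_S = (385 - (1/2)·121 - (1/2)q_S)q_S - (84q_S + 2q_S²) = (649/2 - (1/2)q_S)q_S - (84q_S + 2q_S²).
∂π_S/∂q_S = 481/2 - 5q_S = 0, so q_S = 481/10.

48.10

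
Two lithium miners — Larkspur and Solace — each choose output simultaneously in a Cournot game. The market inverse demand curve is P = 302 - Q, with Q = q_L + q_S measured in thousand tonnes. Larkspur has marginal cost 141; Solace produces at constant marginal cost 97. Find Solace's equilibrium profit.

Larkspur's profit: π_L = (302 - Q)q_L - (141q_L). Setting ∂π_L/∂q_L = 0: 161 - 2q_L - (q_S) = 0.
Solace's first-order condition: 205 - 2q_S - (q_L) = 0.
Rearranging gives the reaction functions q_L = (161 - q_S)/2 and q_S = (205 - q_L)/2.
Substituting one into the other gives q_L = 39 and q_S = 83.
Price P = 302 - 122 = 180.
Solace's profit: (180 - 97)·83 = 6889.

6889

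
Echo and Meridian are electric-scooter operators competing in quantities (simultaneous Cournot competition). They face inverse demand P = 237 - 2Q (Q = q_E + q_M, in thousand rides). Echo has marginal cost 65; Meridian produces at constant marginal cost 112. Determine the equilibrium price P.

138

Echo's profit: π_E = (237 - 2Q)q_E - (65q_E). Setting ∂π_E/∂q_E = 0: 172 - 4q_E - 2(q_M) = 0.
Meridian's profit: π_M = (237 - 2Q)q_M - (112q_M). Setting ∂π_M/∂q_M = 0: 125 - 4q_M - 2(q_E) = 0.
Rearranging gives the reaction functions q_E = (172 - 2q_M)/4 and q_M = (125 - 2q_E)/4.
Solving the pair: q_E = 73/2, q_M = 13.
Total output Q = 99/2, so price P = 237 - 2·(99/2) = 138.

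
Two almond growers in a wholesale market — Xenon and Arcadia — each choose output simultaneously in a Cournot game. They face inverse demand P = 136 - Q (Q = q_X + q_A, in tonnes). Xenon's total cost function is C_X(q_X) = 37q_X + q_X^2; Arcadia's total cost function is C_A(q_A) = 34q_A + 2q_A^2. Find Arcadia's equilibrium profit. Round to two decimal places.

541.48

Xenon's profit: π_X = (136 - Q)q_X - (37q_X + q_X²). Setting ∂π_X/∂q_X = 0: 99 - 4q_X - (q_A) = 0.
Arcadia's first-order condition: 102 - 6q_A - (q_X) = 0.
So q_X = (99 - q_A)/4 and q_A = (102 - q_X)/6.
Solving the pair: q_X = 492/23, q_A = 309/23.
Price P = 136 - 801/23 = 101.1739.
Arcadia's profit: 101.1739·(309/23) - 34·(309/23) - 2(309/23)² = 541.4802.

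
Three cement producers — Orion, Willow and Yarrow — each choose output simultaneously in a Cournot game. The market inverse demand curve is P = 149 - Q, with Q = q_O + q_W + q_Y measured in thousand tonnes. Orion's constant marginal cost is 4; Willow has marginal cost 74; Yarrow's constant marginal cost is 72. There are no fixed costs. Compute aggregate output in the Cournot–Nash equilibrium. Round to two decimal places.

Orion's profit: π_O = (149 - Q)q_O - (4q_O). Setting ∂π_O/∂q_O = 0: 145 - 2q_O - (q_W + q_Y) = 0.
Willow's profit: π_W = (149 - Q)q_W - (74q_W). Setting ∂π_W/∂q_W = 0: 75 - 2q_W - (q_O + q_Y) = 0.
Yarrow's profit: π_Y = (149 - Q)q_Y - (72q_Y). Setting ∂π_Y/∂q_Y = 0: 77 - 2q_Y - (q_O + q_W) = 0.
Adding the 3 conditions: 297 − 2Q − 2Q = 0, i.e. Q = 297/4.
Back-substituting: q_O = (145 − 297/4) = 283/4, q_W = (75 − 297/4) = 3/4, q_Y = (77 − 297/4) = 11/4.
Total output Q = 283/4 + 3/4 + 11/4 = 297/4.

74.25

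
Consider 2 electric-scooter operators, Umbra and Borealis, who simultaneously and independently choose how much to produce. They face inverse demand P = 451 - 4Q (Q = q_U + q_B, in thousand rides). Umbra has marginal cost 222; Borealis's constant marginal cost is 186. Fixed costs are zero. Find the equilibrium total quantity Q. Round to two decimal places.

Umbra's profit: π_U = (451 - 4Q)q_U - (222q_U). Setting ∂π_U/∂q_U = 0: 229 - 8q_U - 4(q_B) = 0.
Borealis's first-order condition: 265 - 8q_B - 4(q_U) = 0.
Rearranging gives the reaction functions q_U = (229 - 4q_B)/8 and q_B = (265 - 4q_U)/8.
Solving the pair: q_U = 193/12, q_B = 301/12.
Total output Q = 193/12 + 301/12 = 247/6.

41.17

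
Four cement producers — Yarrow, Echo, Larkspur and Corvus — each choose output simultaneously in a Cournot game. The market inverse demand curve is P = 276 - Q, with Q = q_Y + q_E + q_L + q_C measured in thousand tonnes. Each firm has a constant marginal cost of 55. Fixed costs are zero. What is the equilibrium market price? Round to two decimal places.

99.20

A representative firm's profit is π_i = q_i(276 - Q) - 55q_i.
First-order condition (treating rivals' output as given): 221 - 2q_i - Σ_{j≠i} q_j = 0.
With identical firms every q_j equals q_i, so Σ_{j≠i} q_j = 3q_i and 221 = 5q_i, giving q_i = 221/5.
Total output Q = 884/5, so price P = 276 - 884/5 = 496/5.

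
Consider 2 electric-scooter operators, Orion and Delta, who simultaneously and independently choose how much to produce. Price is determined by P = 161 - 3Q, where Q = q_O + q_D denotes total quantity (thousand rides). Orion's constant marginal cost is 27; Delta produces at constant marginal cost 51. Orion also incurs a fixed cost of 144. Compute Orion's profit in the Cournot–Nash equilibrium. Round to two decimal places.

780.59

Orion's profit: π_O = (161 - 3Q)q_O - (27q_O). Setting ∂π_O/∂q_O = 0: 134 - 6q_O - 3(q_D) = 0.
Delta's profit: π_D = (161 - 3Q)q_D - (51q_D). Setting ∂π_D/∂q_D = 0: 110 - 6q_D - 3(q_O) = 0.
Best responses: q_O = (134 - 3q_D)/6, q_D = (110 - 3q_O)/6.
Solving the pair: q_O = 158/9, q_D = 86/9.
Price P = 161 - 3·(244/9) = 239/3.
Orion's profit: (239/3 - 27)·(158/9) - 144 = 780.5926.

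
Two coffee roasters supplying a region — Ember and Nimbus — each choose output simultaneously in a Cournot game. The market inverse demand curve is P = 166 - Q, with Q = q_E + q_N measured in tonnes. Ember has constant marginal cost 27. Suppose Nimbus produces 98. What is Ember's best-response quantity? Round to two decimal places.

With the rival's output fixed at 98, Ember's profit is π_E = (166 - 98 - q_E)q_E - (27q_E) = (68 - q_E)q_E - (27q_E).
∂π_E/∂q_E = 41 - 2q_E = 0, so q_E = 41/2.

20.50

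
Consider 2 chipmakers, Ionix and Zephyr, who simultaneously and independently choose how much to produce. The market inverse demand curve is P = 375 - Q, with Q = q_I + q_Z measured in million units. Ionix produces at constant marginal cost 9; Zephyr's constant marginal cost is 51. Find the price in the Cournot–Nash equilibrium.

145

Ionix's profit: π_I = (375 - Q)q_I - (9q_I). Setting ∂π_I/∂q_I = 0: 366 - 2q_I - (q_Z) = 0.
Zephyr's first-order condition: 324 - 2q_Z - (q_I) = 0.
So q_I = (366 - q_Z)/2 and q_Z = (324 - q_I)/2.
Solving the pair: q_I = 136, q_Z = 94.
Total output Q = 230, so price P = 375 - 230 = 145.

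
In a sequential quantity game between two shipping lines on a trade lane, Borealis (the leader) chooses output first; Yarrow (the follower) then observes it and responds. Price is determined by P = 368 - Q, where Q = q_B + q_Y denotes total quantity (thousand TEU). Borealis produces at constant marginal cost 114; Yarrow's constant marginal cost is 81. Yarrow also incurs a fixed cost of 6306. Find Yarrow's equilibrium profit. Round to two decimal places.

Solve by backward induction. Given q_B, the follower Yarrow maximises π_Y = (368 - q_B - q_Y)q_Y - 81q_Y.
Follower FOC: 287 - q_B - 2q_Y = 0, so q_Y(q_B) = (287 - q_B)/2.
The leader anticipates this reaction. Substituting into P = 368 - Q gives P = 449/2 - (1/2)q_B, so π_B = (449/2 - (1/2)q_B)q_B - 114q_B.
The leader's first-order condition 221/2 - q_B = 0 yields q_B = 221/2.
Then q_Y = (287 - 221/2)/2 = 353/4.
Price P = 368 - 795/4 = 677/4.
Yarrow's profit: (677/4 - 81)·(353/4) - 6306 = 1482.0625.

1482.06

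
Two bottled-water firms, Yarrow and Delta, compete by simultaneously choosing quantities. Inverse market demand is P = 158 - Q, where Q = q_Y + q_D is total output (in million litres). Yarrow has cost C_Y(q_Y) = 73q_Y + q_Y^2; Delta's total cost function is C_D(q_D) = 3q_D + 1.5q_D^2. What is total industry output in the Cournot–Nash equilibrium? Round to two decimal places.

Yarrow's profit: π_Y = (158 - Q)q_Y - (73q_Y + q_Y²). Setting ∂π_Y/∂q_Y = 0: 85 - 4q_Y - (q_D) = 0.
Delta's first-order condition: 155 - 5q_D - (q_Y) = 0.
So q_Y = (85 - q_D)/4 and q_D = (155 - q_Y)/5.
Solving the pair: q_Y = 270/19, q_D = 535/19.
Total output Q = 270/19 + 535/19 = 805/19.

42.37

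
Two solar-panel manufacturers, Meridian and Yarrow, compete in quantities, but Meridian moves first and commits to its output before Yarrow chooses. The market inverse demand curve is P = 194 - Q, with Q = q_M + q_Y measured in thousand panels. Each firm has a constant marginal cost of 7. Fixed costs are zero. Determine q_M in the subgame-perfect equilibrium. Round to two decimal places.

The follower Yarrow best-responds to any q_M: π_Y = (194 - Q)q_Y - 7q_Y.
∂π_Y/∂q_Y = 187 - q_M - 2q_Y = 0 gives the reaction function q_Y = (187 - q_M)/2.
The leader anticipates this reaction. Substituting into P = 194 - Q gives P = 201/2 - (1/2)q_M, so π_M = (201/2 - (1/2)q_M)q_M - 7q_M.
Maximising: ∂π_M/∂q_M = 187/2 - q_M = 0, giving q_M = 187/2.
Then q_Y = (187 - 187/2)/2 = 187/4.

93.50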